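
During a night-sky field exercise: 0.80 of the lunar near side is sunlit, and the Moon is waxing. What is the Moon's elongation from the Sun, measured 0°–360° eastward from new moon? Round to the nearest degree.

Invert f = (1 − cos θ)/2 to get cos θ = 1 − 2(0.80) = -0.600, hence θ₀ = arccos -0.600 = 126.9°.
Before full moon the principal value applies: θ = 126.9°.

127°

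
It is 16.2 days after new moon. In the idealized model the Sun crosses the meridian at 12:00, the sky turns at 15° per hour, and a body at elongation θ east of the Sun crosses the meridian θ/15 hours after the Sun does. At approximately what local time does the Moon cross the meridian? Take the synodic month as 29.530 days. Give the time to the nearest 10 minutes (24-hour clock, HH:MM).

The Moon has covered 16.2/29.530 of its cycle, so θ ≈ 360° × 16.2/29.530 = 197.5°.
At 15° of sky rotation per hour, 197.5° corresponds to a 13.17 h lag.
12:00 + 13.166 h ≈ 01:10 → 01:10 to the nearest ten minutes.

01:10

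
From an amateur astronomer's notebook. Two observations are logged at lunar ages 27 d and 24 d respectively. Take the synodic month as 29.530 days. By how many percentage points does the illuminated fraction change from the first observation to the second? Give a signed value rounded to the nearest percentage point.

+24 percentage points

θ₁ = 360° × 27/29.530 = 329.2°, f₁ = (1 − cos θ₁)/2 = 0.071.
θ₂ = 360° × 24/29.530 = 292.6°, f₂ = (1 − cos θ₂)/2 = 0.308.
Change = f₂ − f₁ = +0.237 → +24 percentage points.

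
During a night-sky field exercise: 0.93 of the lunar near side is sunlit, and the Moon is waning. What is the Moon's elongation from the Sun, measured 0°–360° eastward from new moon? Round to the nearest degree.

Invert f = (1 − cos θ)/2 to get cos θ = 1 − 2(0.93) = -0.860, hence θ₀ = arccos -0.860 = 149.3°.
Waning ⇒ past full, so θ = 360° − 149.3° = 210.7°.

211°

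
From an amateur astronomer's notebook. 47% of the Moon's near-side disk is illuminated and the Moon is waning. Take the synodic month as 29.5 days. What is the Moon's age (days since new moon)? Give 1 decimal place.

22.4 days

Invert f = (1 − cos θ)/2 to get cos θ = 1 − 2(0.47) = 0.060, hence θ₀ = arccos 0.060 = 86.6°.
Waning ⇒ past full, so θ = 360° − 86.6° = 273.4°.
That fraction of the synodic month is 273.4/360 × 29.5 d ≈ 22.41 d.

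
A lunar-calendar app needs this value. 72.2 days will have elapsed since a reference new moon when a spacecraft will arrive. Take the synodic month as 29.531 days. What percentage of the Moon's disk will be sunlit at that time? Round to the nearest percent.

72.2 d spans 2 complete synodic months (2 × 29.531 = 59.06 d) plus 13.14 d.
Phase angle: θ = 360°·(13.14 d)/(29.531 d) = 160.2°.
Illuminated fraction = (1 − cos 160.2°)/2 = (1 − (-0.941))/2 ≈ 0.970, so 97%.

97%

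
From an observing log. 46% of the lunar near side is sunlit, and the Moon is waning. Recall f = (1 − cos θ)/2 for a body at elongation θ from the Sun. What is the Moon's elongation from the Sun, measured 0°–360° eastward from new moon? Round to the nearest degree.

cos θ = 1 − 2f = 0.080, giving a principal value of 85.4°.
Waning ⇒ past full, so θ = 360° − 85.4° = 274.6°.

275°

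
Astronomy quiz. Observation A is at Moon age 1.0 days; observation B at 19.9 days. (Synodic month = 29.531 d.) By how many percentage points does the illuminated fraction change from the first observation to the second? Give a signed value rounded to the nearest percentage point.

+72 percentage points

First observation: θ = 360°·1.0/29.531 = 12.2°, so f = 0.011.
Second observation: θ = 242.6°, f = 0.730.
Δf = 0.730 − 0.011 = +0.719, i.e. +72 pp.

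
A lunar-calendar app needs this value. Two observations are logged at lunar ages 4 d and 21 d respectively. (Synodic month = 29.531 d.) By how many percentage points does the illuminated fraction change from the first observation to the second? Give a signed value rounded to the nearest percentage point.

First observation: θ = 360°·4/29.531 = 48.8°, so f = 0.170.
Second observation: θ = 256.0°, f = 0.621.
Δf = 0.621 − 0.170 = +0.451, i.e. +45 pp.

+45 pp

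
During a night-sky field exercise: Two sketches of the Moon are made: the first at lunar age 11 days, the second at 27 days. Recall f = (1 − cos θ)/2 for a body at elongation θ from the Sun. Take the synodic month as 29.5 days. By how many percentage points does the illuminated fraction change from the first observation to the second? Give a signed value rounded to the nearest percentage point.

First observation: θ = 360°·11/29.5 = 134.2°, so f = 0.849.
Second observation: θ = 329.5°, f = 0.069.
Δf = 0.069 − 0.849 = -0.780, i.e. -78 pp.

-78 percentage points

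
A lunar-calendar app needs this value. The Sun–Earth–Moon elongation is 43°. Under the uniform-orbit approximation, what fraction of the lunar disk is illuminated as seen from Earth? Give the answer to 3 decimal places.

f = (1 − cos 43°)/2 = (1 − 0.731)/2 ≈ 0.134.

0.134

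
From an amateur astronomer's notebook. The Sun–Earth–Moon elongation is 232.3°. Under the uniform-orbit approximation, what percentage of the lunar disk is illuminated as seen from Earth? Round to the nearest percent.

81%

cos 232.3° = (-0.612), so f = (1 − (-0.612))/2 = 0.806, i.e. 81%.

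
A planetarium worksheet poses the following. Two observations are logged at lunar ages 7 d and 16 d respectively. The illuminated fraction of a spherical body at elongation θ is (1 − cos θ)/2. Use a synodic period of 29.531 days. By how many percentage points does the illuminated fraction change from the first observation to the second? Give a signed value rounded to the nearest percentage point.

+52 percentage points

First observation: θ = 360°·7/29.531 = 85.3°, so f = 0.459.
Second observation: θ = 195.0°, f = 0.983.
Δf = 0.983 − 0.459 = +0.524, i.e. +52 pp.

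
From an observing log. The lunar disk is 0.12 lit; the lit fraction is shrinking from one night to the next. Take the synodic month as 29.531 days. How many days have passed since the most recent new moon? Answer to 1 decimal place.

26.2 days

cos θ = 1 − 2f = 0.760, giving a principal value of 40.5°.
A waning Moon lies in 180°–360°, so θ = 360° − 40.5° = 319.5°.
That fraction of the synodic month is 319.5/360 × 29.531 d ≈ 26.21 d.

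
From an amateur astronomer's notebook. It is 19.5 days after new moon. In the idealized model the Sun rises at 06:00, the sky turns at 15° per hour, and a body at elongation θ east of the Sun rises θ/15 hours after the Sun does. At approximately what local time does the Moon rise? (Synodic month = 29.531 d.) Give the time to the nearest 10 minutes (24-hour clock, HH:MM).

Elongation θ = 360° × 19.5/29.531 ≈ 237.7°.
Delay after the Sun = 237.7° / (15°/h) ≈ 15.85 h.
06:00 + 15.848 h ≈ 21:51 → 21:50 to the nearest ten minutes.

21:50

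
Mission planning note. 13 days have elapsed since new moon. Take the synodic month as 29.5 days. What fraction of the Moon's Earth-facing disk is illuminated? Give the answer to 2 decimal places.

0.97

The Moon has covered 13/29.5 of its cycle, so θ ≈ 360° × 13/29.5 = 158.6°.
With cos θ = (-0.931), the lit fraction is (1 − (-0.931))/2 ≈ 0.966.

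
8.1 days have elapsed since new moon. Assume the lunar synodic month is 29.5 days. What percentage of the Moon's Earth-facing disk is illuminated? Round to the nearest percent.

58%

The Moon has covered 8.1/29.5 of its cycle, so θ ≈ 360° × 8.1/29.5 = 98.8°.
With cos θ = (-0.154), the lit fraction is (1 − (-0.154))/2 ≈ 0.577, so 58%.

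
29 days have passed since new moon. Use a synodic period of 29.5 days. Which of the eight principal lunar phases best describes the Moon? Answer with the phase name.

At 29/29.5 of the cycle, θ ≈ 354° — the new moon range.

new moon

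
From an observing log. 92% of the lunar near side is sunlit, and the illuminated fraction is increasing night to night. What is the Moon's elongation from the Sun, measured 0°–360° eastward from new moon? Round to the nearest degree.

147°

cos θ = 1 − 2f = -0.840, giving a principal value of 147.1°.
Before full moon the principal value applies: θ = 147.1°.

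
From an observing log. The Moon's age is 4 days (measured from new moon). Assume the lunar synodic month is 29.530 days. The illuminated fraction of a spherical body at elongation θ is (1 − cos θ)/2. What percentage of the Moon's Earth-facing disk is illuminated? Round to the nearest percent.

Phase angle: θ = 360°·(4 d)/(29.530 d) = 48.8°.
Illuminated fraction = (1 − cos 48.8°)/2 = (1 − 0.659)/2 ≈ 0.170, so 17%.

17%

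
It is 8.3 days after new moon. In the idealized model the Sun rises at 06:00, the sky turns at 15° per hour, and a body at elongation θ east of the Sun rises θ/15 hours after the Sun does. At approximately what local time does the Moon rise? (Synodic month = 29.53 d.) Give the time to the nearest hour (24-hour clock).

The Moon has covered 8.3/29.53 of its cycle, so θ ≈ 360° × 8.3/29.53 = 101.2°.
At 15° of sky rotation per hour, 101.2° corresponds to a 6.75 h lag.
06:00 + 6.75 h ≈ 12:45 → 13:00 to the nearest hour.

13:00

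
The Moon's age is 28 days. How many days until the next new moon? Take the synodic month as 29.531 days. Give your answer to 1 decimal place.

The next new moon completes the synodic month: 29.531 − 28 = 1.531 days.

1.5 days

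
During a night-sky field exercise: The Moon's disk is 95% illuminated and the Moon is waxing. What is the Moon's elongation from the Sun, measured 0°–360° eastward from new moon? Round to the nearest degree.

154°

Invert f = (1 − cos θ)/2 to get cos θ = 1 − 2(0.95) = -0.900, hence θ₀ = arccos -0.900 = 154.2°.
The Moon is waxing (0°–180°), so θ = 154.2° directly.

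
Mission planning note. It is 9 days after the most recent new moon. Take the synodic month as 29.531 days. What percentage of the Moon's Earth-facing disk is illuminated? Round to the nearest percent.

Phase angle: θ = 360°·(9 d)/(29.531 d) = 109.7°.
cos 109.7° = (-0.337), so f = (1 − (-0.337))/2 = 0.669, so 67%.

67%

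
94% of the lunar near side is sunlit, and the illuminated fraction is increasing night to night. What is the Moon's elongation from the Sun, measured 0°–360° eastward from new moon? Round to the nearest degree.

152°

Invert f = (1 − cos θ)/2 to get cos θ = 1 − 2(0.94) = -0.880, hence θ₀ = arccos -0.880 = 151.6°.
Waxing ⇒ before full, so θ = 151.6°.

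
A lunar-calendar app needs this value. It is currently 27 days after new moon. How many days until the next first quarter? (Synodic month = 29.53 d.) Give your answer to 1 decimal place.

9.9 days

First quarter is 0.25 of the way through the cycle: age 0.25 × 29.53 = 7.383 d.
Already past this cycle's first quarter; the next is at 7.383 + 29.53 = 36.913 d, so 36.913 − 27 = 9.913 days.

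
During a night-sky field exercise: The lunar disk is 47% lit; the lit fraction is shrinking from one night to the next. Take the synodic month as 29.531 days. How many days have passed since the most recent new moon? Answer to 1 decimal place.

22.4 days

From f = (1 − cos θ)/2: cos θ = 1 − 2×0.47 = 0.060; arccos → 86.6°.
A waning Moon lies in 180°–360°, so θ = 360° − 86.6° = 273.4°.
Age = 29.531 × 273.4°/360° ≈ 22.43 days.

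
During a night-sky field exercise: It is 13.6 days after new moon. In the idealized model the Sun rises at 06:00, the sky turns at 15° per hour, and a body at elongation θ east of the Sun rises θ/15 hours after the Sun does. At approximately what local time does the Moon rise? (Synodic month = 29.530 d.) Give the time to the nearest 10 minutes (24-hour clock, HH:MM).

Elongation θ = 360° × 13.6/29.530 ≈ 165.8°.
The Moon trails the Sun by θ/15 = 165.8/15 ≈ 11.05 hours.
06:00 + 11.053 h ≈ 17:03 → 17:00 to the nearest ten minutes.

17:00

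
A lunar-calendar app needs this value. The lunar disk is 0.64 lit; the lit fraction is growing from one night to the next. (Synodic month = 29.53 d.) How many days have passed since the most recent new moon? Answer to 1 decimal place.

cos θ = 1 − 2f = -0.280, giving a principal value of 106.3°.
Waxing ⇒ before full, so θ = 106.3°.
Age = 29.53 × 106.3°/360° ≈ 8.72 days.

8.7 days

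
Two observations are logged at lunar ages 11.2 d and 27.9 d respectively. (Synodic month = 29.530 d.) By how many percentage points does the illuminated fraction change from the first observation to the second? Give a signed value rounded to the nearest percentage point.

-83 pp

θ₁ = 360° × 11.2/29.530 = 136.5°, f₁ = (1 − cos θ₁)/2 = 0.863.
θ₂ = 360° × 27.9/29.530 = 340.1°, f₂ = (1 − cos θ₂)/2 = 0.030.
Change = f₂ − f₁ = -0.833 → -83 percentage points.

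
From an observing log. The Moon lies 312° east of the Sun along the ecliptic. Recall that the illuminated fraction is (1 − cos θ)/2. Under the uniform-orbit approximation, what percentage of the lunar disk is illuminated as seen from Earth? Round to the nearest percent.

17%

cos 312° = 0.669, so f = (1 − 0.669)/2 = 0.165, i.e. 17%.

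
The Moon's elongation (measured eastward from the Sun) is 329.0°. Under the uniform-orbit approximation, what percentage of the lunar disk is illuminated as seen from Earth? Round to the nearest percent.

Half-versine of 329.0°: (1 − 0.857)/2 = 0.071, i.e. 7%.

7%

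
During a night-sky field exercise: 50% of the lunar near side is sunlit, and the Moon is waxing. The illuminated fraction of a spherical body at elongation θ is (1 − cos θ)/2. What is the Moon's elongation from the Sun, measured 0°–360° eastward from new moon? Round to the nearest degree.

90°

From f = (1 − cos θ)/2: cos θ = 1 − 2×0.50 = 0.000; arccos → 90.0°.
Before full moon the principal value applies: θ = 90.0°.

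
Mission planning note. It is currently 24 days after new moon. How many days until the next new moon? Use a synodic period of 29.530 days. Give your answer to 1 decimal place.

One full lunation from the last new moon is 29.530 d; remaining = 29.530 − 24 = 5.530 d.

5.5 days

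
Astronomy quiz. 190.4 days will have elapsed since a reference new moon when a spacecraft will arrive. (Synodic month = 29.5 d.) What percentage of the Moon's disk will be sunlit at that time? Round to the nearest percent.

98%

190.4 d spans 6 complete synodic months (6 × 29.5 = 177.00 d) plus 13.40 d.
The Moon has covered 13.40/29.5 of its cycle, so θ ≈ 360° × 13.40/29.5 = 163.5°.
With cos θ = (-0.959), the lit fraction is (1 − (-0.959))/2 ≈ 0.979, so 98%.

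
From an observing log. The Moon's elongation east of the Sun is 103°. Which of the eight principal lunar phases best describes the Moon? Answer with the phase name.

first quarter

103° lies in the first quarter sector of the 8-phase cycle.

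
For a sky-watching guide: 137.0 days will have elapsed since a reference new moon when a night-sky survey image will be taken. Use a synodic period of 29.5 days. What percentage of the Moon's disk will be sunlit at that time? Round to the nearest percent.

81%

Reduce mod P: 137.0 − 4×29.5 = 19.00 d into the current lunation.
Elongation θ = 360° × 19.00/29.5 ≈ 231.9°.
With cos θ = (-0.618), the lit fraction is (1 − (-0.618))/2 ≈ 0.809, so 81%.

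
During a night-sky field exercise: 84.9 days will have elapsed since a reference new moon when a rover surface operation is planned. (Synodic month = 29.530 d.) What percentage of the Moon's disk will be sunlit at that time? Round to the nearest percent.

15%

Reduce mod P: 84.9 − 2×29.530 = 25.84 d into the current lunation.
Phase angle: θ = 360°·(25.84 d)/(29.530 d) = 315.0°.
Illuminated fraction = (1 − cos 315.0°)/2 = (1 − 0.707)/2 ≈ 0.146, so 15%.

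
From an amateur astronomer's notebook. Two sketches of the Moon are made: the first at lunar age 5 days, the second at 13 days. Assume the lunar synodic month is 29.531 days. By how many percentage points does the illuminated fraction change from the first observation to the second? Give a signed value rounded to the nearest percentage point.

+71 percentage points

First observation: θ = 360°·5/29.531 = 61.0°, so f = 0.257.
Second observation: θ = 158.5°, f = 0.965.
Δf = 0.965 − 0.257 = +0.708, i.e. +71 pp.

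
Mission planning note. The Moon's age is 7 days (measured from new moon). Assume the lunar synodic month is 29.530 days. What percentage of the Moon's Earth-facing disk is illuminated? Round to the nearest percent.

Elongation θ = 360° × 7/29.530 ≈ 85.3°.
cos 85.3° = 0.081, so f = (1 − 0.081)/2 = 0.459, so 46%.

46%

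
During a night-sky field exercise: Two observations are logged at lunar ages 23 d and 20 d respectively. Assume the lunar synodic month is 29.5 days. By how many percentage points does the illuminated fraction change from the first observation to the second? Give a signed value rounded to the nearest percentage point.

+31 pp

First observation: θ = 360°·23/29.5 = 280.7°, so f = 0.407.
Second observation: θ = 244.1°, f = 0.719.
Δf = 0.719 − 0.407 = +0.311, i.e. +31 pp.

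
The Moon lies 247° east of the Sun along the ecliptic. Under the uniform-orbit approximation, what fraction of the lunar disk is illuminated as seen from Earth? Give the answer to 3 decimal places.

0.695

cos 247° = (-0.391), so f = (1 − (-0.391))/2 = 0.695.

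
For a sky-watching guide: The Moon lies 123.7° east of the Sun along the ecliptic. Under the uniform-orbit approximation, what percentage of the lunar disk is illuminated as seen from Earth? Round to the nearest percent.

78%

cos 123.7° = (-0.555), so f = (1 − (-0.555))/2 = 0.777, i.e. 78%.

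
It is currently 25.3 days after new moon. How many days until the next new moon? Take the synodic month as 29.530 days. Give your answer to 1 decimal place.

One full lunation from the last new moon is 29.530 d; remaining = 29.530 − 25.3 = 4.230 d.

4.2 days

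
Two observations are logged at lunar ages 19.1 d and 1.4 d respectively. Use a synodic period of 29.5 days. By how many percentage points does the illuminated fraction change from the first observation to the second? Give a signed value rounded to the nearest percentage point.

First observation: θ = 360°·19.1/29.5 = 233.1°, so f = 0.800.
Second observation: θ = 17.1°, f = 0.022.
Δf = 0.022 − 0.800 = -0.778, i.e. -78 pp.

-78 pp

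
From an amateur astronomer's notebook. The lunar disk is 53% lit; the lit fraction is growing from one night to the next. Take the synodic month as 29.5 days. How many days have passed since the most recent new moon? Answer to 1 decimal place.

7.7 days

cos θ = 1 − 2f = -0.060, giving a principal value of 93.4°.
Waxing ⇒ before full, so θ = 93.4°.
Age = 29.5 × 93.4°/360° ≈ 7.66 days.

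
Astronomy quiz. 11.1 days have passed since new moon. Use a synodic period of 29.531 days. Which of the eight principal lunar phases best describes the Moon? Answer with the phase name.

At 11.1/29.531 of the cycle, θ ≈ 135° — the waxing gibbous range.

waxing gibbous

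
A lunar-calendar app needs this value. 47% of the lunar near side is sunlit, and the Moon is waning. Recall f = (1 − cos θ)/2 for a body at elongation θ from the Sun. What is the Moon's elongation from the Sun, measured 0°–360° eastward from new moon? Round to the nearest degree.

273°

From f = (1 − cos θ)/2: cos θ = 1 − 2×0.47 = 0.060; arccos → 86.6°.
Waning ⇒ past full, so θ = 360° − 86.6° = 273.4°.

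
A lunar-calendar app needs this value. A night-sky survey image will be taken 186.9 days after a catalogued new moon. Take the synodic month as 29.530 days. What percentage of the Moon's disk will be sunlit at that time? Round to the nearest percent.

74%

Reduce mod P: 186.9 − 6×29.530 = 9.72 d into the current lunation.
Phase angle: θ = 360°·(9.72 d)/(29.530 d) = 118.5°.
cos 118.5° = (-0.477), so f = (1 − (-0.477))/2 = 0.739, so 74%.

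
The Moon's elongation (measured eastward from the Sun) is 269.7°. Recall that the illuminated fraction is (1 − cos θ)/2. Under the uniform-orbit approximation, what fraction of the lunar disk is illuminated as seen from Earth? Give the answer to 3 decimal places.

cos 269.7° = (-0.005), so f = (1 − (-0.005))/2 = 0.503.

0.503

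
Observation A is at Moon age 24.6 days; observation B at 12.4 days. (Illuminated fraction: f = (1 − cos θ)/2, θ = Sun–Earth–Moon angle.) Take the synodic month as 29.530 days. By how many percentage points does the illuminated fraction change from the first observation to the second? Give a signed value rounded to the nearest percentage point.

θ₁ = 360° × 24.6/29.530 = 299.9°, f₁ = (1 − cos θ₁)/2 = 0.251.
θ₂ = 360° × 12.4/29.530 = 151.2°, f₂ = (1 − cos θ₂)/2 = 0.938.
Change = f₂ − f₁ = +0.687 → +69 percentage points.

+69 pp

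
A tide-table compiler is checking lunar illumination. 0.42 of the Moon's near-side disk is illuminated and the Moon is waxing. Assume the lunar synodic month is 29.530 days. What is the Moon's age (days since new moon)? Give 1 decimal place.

6.6 days

cos θ = 1 − 2f = 0.160, giving a principal value of 80.8°.
Waxing ⇒ before full, so θ = 80.8°.
At 360°/29.530 d per day, 80.8° corresponds to 6.63 days.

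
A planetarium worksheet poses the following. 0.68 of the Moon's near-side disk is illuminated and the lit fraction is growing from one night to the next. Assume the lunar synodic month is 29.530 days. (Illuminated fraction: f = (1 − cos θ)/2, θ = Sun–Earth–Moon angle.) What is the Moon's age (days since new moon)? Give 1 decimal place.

9.1 days

cos θ = 1 − 2f = -0.360, giving a principal value of 111.1°.
Before full moon the principal value applies: θ = 111.1°.
That fraction of the synodic month is 111.1/360 × 29.530 d ≈ 9.11 d.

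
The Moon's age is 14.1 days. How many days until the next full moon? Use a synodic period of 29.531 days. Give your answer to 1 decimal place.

Full moon occurs at elongation 180°, i.e. at age 29.531 × 180/360 = 14.765 d.
So 0.665 days remain (14.765 − 14.1).

0.7 days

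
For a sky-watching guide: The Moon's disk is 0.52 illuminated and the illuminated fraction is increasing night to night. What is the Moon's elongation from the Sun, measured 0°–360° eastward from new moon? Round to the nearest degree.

92°

Invert f = (1 − cos θ)/2 to get cos θ = 1 − 2(0.52) = -0.040, hence θ₀ = arccos -0.040 = 92.3°.
Waxing ⇒ before full, so θ = 92.3°.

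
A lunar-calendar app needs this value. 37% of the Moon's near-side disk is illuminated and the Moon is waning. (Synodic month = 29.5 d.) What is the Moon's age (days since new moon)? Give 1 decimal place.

Invert f = (1 − cos θ)/2 to get cos θ = 1 − 2(0.37) = 0.260, hence θ₀ = arccos 0.260 = 74.9°.
Waning ⇒ past full, so θ = 360° − 74.9° = 285.1°.
Age = 29.5 × 285.1°/360° ≈ 23.36 days.

23.4 days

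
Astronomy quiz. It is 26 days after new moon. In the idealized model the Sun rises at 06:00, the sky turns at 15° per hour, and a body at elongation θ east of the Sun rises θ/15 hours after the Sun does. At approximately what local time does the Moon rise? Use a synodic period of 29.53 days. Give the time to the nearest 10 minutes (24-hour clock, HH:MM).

03:10

Phase angle: θ = 360°·(26 d)/(29.53 d) = 317.0°.
Delay after the Sun = 317.0° / (15°/h) ≈ 21.13 h.
06:00 + 21.131 h ≈ 03:08 → 03:10 to the nearest ten minutes.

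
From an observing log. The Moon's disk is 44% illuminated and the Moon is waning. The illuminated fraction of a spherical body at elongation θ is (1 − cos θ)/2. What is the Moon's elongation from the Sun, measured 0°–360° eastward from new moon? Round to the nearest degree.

From f = (1 − cos θ)/2: cos θ = 1 − 2×0.44 = 0.120; arccos → 83.1°.
A waning Moon lies in 180°–360°, so θ = 360° − 83.1° = 276.9°.

277°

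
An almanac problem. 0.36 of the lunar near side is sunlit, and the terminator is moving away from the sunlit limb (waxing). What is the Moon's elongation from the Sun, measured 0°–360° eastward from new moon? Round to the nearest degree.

From f = (1 − cos θ)/2: cos θ = 1 − 2×0.36 = 0.280; arccos → 73.7°.
Before full moon the principal value applies: θ = 73.7°.

74°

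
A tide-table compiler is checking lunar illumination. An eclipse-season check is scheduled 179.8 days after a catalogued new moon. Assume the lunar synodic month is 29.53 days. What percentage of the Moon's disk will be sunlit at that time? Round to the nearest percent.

Reduce mod P: 179.8 − 6×29.53 = 2.62 d into the current lunation.
Phase angle: θ = 360°·(2.62 d)/(29.53 d) = 31.9°.
With cos θ = 0.849, the lit fraction is (1 − 0.849)/2 ≈ 0.076, so 8%.

8%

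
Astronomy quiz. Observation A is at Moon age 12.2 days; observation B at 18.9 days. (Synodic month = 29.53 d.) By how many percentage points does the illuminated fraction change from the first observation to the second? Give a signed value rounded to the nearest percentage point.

First observation: θ = 360°·12.2/29.53 = 148.7°, so f = 0.927.
Second observation: θ = 230.4°, f = 0.819.
Δf = 0.819 − 0.927 = -0.109, i.e. -11 pp.

-11 pp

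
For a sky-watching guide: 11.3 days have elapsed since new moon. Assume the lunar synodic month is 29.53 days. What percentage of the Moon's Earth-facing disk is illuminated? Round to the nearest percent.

Elongation θ = 360° × 11.3/29.53 ≈ 137.8°.
cos 137.8° = (-0.740), so f = (1 − (-0.740))/2 = 0.870, so 87%.

87%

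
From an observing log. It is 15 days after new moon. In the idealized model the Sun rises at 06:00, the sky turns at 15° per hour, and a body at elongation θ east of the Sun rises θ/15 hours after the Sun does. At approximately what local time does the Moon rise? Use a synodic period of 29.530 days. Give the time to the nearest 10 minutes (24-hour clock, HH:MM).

Elongation θ = 360° × 15/29.530 ≈ 182.9°.
Delay after the Sun = 182.9° / (15°/h) ≈ 12.19 h.
06:00 + 12.191 h ≈ 18:11 → 18:10 to the nearest ten minutes.

18:10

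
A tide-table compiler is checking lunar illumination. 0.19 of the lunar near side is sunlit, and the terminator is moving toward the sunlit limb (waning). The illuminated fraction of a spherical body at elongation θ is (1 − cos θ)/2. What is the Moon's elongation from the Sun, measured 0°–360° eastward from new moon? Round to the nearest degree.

308°

Invert f = (1 − cos θ)/2 to get cos θ = 1 − 2(0.19) = 0.620, hence θ₀ = arccos 0.620 = 51.7°.
A waning Moon lies in 180°–360°, so θ = 360° − 51.7° = 308.3°.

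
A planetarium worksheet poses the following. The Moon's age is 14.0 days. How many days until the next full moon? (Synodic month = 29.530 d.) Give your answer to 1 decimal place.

0.8 days

Full moon occurs at elongation 180°, i.e. at age 29.530 × 180/360 = 14.765 d.
That is 14.765 − 14.0 = 0.765 days ahead.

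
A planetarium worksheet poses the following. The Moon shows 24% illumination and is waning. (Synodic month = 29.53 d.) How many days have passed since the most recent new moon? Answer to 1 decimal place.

cos θ = 1 − 2f = 0.520, giving a principal value of 58.7°.
A waning Moon lies in 180°–360°, so θ = 360° − 58.7° = 301.3°.
At 360°/29.53 d per day, 301.3° corresponds to 24.72 days.

24.7 days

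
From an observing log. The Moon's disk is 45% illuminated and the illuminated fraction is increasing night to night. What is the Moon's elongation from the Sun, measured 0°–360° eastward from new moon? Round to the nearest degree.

84°

cos θ = 1 − 2f = 0.100, giving a principal value of 84.3°.
The Moon is waxing (0°–180°), so θ = 84.3° directly.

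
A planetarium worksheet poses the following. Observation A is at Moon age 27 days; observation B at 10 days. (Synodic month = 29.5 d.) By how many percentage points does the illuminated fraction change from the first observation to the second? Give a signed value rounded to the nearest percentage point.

First observation: θ = 360°·27/29.5 = 329.5°, so f = 0.069.
Second observation: θ = 122.0°, f = 0.765.
Δf = 0.765 − 0.069 = +0.696, i.e. +70 pp.

+70 pp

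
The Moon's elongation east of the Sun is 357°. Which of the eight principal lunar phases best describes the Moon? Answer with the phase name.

new moon

The new moon sector spans roughly -22°–22°; 357° falls inside it.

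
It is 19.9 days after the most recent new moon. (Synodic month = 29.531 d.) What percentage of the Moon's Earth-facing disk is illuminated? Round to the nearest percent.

73%

Phase angle: θ = 360°·(19.9 d)/(29.531 d) = 242.6°.
With cos θ = (-0.460), the lit fraction is (1 − (-0.460))/2 ≈ 0.730, so 73%.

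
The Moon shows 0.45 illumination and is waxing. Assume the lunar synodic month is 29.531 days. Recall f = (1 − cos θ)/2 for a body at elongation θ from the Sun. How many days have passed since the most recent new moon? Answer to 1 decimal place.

From f = (1 − cos θ)/2: cos θ = 1 − 2×0.45 = 0.100; arccos → 84.3°.
Before full moon the principal value applies: θ = 84.3°.
That fraction of the synodic month is 84.3/360 × 29.531 d ≈ 6.91 d.

6.9 days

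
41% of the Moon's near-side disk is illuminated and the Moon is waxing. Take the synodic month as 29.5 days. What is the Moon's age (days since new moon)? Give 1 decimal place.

cos θ = 1 − 2f = 0.180, giving a principal value of 79.6°.
Before full moon the principal value applies: θ = 79.6°.
Age = 29.5 × 79.6°/360° ≈ 6.53 days.

6.5 days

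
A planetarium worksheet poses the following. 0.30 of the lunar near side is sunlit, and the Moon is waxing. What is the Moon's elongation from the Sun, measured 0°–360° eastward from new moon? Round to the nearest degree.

66°

cos θ = 1 − 2f = 0.400, giving a principal value of 66.4°.
The Moon is waxing (0°–180°), so θ = 66.4° directly.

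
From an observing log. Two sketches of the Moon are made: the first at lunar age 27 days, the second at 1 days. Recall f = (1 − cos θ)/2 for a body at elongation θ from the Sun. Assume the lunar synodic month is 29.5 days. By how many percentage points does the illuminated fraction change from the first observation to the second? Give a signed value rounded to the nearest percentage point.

First observation: θ = 360°·27/29.5 = 329.5°, so f = 0.069.
Second observation: θ = 12.2°, f = 0.011.
Δf = 0.011 − 0.069 = -0.058, i.e. -6 pp.

-6 pp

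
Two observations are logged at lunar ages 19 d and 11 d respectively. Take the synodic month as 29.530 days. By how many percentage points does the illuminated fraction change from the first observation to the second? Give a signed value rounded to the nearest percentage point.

First observation: θ = 360°·19/29.530 = 231.6°, so f = 0.810.
Second observation: θ = 134.1°, f = 0.848.
Δf = 0.848 − 0.810 = +0.038, i.e. +4 pp.

+4 pp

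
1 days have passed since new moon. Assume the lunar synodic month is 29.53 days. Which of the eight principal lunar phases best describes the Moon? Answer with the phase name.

new moon

At 1/29.53 of the cycle, θ ≈ 12° — the new moon range.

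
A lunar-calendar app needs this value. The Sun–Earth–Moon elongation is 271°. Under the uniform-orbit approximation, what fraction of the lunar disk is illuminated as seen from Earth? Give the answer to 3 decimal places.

Half-versine of 271°: (1 − 0.017)/2 = 0.491.

0.491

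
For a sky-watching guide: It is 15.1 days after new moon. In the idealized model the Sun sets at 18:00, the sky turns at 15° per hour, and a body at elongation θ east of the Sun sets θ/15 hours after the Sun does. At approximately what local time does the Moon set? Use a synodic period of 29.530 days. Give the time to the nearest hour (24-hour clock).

Elongation θ = 360° × 15.1/29.530 ≈ 184.1°.
At 15° of sky rotation per hour, 184.1° corresponds to a 12.27 h lag.
18:00 + 12.27 h ≈ 06:16 → 06:00 to the nearest hour.

06:00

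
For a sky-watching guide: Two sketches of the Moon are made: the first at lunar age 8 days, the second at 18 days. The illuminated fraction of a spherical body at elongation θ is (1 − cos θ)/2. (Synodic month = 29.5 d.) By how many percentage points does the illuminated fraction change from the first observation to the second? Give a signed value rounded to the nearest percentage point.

First observation: θ = 360°·8/29.5 = 97.6°, so f = 0.566.
Second observation: θ = 219.7°, f = 0.885.
Δf = 0.885 − 0.566 = +0.319, i.e. +32 pp.

+32 percentage points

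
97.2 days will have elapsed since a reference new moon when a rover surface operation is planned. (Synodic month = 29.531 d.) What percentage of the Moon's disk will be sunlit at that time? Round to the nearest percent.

63%

97.2/29.531 = 3.291 lunations, so 3 complete cycles and 8.61 d into the next.
Elongation θ = 360° × 8.61/29.531 ≈ 104.9°.
cos 104.9° = (-0.258), so f = (1 − (-0.258))/2 = 0.629, so 63%.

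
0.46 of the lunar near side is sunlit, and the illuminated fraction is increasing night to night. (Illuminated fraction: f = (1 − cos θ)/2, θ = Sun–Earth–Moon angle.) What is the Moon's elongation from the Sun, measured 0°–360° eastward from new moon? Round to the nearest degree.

85°

Invert f = (1 − cos θ)/2 to get cos θ = 1 − 2(0.46) = 0.080, hence θ₀ = arccos 0.080 = 85.4°.
The Moon is waxing (0°–180°), so θ = 85.4° directly.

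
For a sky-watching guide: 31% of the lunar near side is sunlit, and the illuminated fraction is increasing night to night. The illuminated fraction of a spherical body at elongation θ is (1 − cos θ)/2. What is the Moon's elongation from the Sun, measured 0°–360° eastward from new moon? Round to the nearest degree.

68°

Invert f = (1 − cos θ)/2 to get cos θ = 1 − 2(0.31) = 0.380, hence θ₀ = arccos 0.380 = 67.7°.
The Moon is waxing (0°–180°), so θ = 67.7° directly.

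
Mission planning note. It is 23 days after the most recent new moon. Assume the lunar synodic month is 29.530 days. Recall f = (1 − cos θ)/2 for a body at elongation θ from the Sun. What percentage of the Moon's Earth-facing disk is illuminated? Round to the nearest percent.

41%

The Moon has covered 23/29.530 of its cycle, so θ ≈ 360° × 23/29.530 = 280.4°.
With cos θ = 0.180, the lit fraction is (1 − 0.180)/2 ≈ 0.410, so 41%.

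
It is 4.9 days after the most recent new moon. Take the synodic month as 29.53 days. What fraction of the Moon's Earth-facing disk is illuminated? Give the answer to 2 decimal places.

Phase angle: θ = 360°·(4.9 d)/(29.53 d) = 59.7°.
cos 59.7° = 0.504, so f = (1 − 0.504)/2 = 0.248.

0.25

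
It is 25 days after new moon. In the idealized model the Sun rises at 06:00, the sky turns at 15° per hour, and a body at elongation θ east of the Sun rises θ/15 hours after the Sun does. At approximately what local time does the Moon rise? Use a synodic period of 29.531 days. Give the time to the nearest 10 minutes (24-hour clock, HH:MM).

Phase angle: θ = 360°·(25 d)/(29.531 d) = 304.8°.
The Moon trails the Sun by θ/15 = 304.8/15 ≈ 20.32 hours.
06:00 + 20.318 h ≈ 02:19 → 02:20 to the nearest ten minutes.

02:20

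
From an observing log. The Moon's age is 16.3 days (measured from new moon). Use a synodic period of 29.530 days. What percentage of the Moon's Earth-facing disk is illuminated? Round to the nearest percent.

97%

Phase angle: θ = 360°·(16.3 d)/(29.530 d) = 198.7°.
With cos θ = (-0.947), the lit fraction is (1 − (-0.947))/2 ≈ 0.974, so 97%.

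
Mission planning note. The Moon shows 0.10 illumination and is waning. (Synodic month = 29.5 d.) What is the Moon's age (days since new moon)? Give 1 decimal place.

From f = (1 − cos θ)/2: cos θ = 1 − 2×0.10 = 0.800; arccos → 36.9°.
Waning ⇒ past full, so θ = 360° − 36.9° = 323.1°.
Age = 29.5 × 323.1°/360° ≈ 26.48 days.

26.5 days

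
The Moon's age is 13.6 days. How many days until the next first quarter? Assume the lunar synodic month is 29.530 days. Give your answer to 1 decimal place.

23.3 days

First quarter is 0.25 of the way through the cycle: age 0.25 × 29.530 = 7.383 d.
This lunation's first quarter (7.383 d) has passed, so add one period: 36.913 − 13.6 = 23.313 days.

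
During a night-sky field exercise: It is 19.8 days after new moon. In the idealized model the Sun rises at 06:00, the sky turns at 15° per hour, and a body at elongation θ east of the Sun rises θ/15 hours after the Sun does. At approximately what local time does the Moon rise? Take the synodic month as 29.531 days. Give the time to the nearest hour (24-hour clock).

22:00

The Moon has covered 19.8/29.531 of its cycle, so θ ≈ 360° × 19.8/29.531 = 241.4°.
The Moon trails the Sun by θ/15 = 241.4/15 ≈ 16.09 hours.
06:00 + 16.09 h ≈ 22:05 → 22:00 to the nearest hour.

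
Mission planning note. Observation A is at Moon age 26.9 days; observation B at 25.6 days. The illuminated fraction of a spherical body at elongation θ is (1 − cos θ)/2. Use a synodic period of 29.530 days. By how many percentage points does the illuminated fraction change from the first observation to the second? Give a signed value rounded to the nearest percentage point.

+9 pp

First observation: θ = 360°·26.9/29.530 = 327.9°, so f = 0.076.
Second observation: θ = 312.1°, f = 0.165.
Δf = 0.165 − 0.076 = +0.089, i.e. +9 pp.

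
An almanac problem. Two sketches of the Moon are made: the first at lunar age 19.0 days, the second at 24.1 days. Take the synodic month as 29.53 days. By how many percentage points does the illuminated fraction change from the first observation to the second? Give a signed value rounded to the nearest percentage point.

θ₁ = 360° × 19.0/29.53 = 231.6°, f₁ = (1 − cos θ₁)/2 = 0.810.
θ₂ = 360° × 24.1/29.53 = 293.8°, f₂ = (1 − cos θ₂)/2 = 0.298.
Change = f₂ − f₁ = -0.512 → -51 percentage points.

-51 percentage points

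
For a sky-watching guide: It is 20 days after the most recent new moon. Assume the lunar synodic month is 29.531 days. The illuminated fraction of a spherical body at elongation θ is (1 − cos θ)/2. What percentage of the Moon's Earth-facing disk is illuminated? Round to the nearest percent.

Elongation θ = 360° × 20/29.531 ≈ 243.8°.
Illuminated fraction = (1 − cos 243.8°)/2 = (1 − (-0.441))/2 ≈ 0.721, so 72%.

72%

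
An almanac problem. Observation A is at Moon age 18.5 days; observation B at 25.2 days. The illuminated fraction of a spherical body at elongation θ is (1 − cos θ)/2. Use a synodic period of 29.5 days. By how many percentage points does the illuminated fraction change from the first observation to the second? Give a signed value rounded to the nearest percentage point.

θ₁ = 360° × 18.5/29.5 = 225.8°, f₁ = (1 − cos θ₁)/2 = 0.849.
θ₂ = 360° × 25.2/29.5 = 307.5°, f₂ = (1 − cos θ₂)/2 = 0.195.
Change = f₂ − f₁ = -0.653 → -65 percentage points.

-65 percentage points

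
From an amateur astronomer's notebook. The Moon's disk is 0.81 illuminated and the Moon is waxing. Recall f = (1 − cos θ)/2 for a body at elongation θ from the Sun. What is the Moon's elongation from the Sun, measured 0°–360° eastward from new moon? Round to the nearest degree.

Invert f = (1 − cos θ)/2 to get cos θ = 1 − 2(0.81) = -0.620, hence θ₀ = arccos -0.620 = 128.3°.
Before full moon the principal value applies: θ = 128.3°.

128°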